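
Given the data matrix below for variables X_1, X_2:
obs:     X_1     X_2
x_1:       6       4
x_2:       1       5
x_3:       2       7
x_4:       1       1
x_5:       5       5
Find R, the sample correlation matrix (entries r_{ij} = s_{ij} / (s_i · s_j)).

Step 1 — column means:
  mean(X_1) = (6 + 1 + 2 + 1 + 5) / 5 = 15/5 = 3
  mean(X_2) = (4 + 5 + 7 + 1 + 5) / 5 = 22/5 = 4.4

Step 2 — sample variances and covariances s[i,j] = (1/(n-1)) · Σ_k (x_{k,i} - mean_i) · (x_{k,j} - mean_j), with n-1 = 4:
  s[X_1,X_1] = ((3)·(3) + (-2)·(-2) + (-1)·(-1) + (-2)·(-2) + (2)·(2)) / 4 = 22/4 = 5.5
  s[X_1,X_2] = ((3)·(-0.4) + (-2)·(0.6) + (-1)·(2.6) + (-2)·(-3.4) + (2)·(0.6)) / 4 = 3/4 = 0.75
  s[X_2,X_2] = ((-0.4)·(-0.4) + (0.6)·(0.6) + (2.6)·(2.6) + (-3.4)·(-3.4) + (0.6)·(0.6)) / 4 = 19.2/4 = 4.8
  Sample standard deviations s_i = √(s[i,i]):
  s(X_1) = √(5.5) = 2.3452
  s(X_2) = √(4.8) = 2.1909

Step 3 — r_{ij} = s_{ij} / (s_i · s_j):
  r[X_1,X_1] = 1 (diagonal).
  r[X_1,X_2] = 0.75 / (2.3452 · 2.1909) = 0.75 / 5.1381 = 0.146
  r[X_2,X_2] = 1 (diagonal).

R is symmetric with unit diagonal. Assembling:

R = [[1, 0.146],
 [0.146, 1]]


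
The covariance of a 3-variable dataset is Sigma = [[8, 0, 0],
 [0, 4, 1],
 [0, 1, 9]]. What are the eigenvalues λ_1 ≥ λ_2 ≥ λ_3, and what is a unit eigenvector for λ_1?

Step 1 — characteristic polynomial p(λ) = det(λI - Sigma) = λ³ - tr·λ² + c_1·λ - det, where tr = trace, c_1 = sum of the principal 2×2 minors, det = det(Sigma):
  tr = 8 + 4 + 9 = 21,
  c_1 = (8·4 - (0)²) + (8·9 - (0)²) + (4·9 - (1)²) = 32 + 72 + 35 = 139,
  det = 8·(4·9 - (1)²) - (0)·((0)·9 - (1)·(0)) + (0)·((0)·(1) - 4·(0)) = 8·(35) - (0)·(0) + (0)·(0) = 280.
  So p(λ) = λ³ - 21λ² + 139λ - 280.
Step 2 — look for an integer root (rational root theorem: any rational root is an integer divisor of 280). Testing λ = 8:
  p(8) = 512 - 1344 + 1112 - 280 = 0  ✓
  Dividing out (λ - 8): p(λ) = (λ - 8)(λ² - 13λ + 35).
Step 3 — remaining eigenvalues from the quadratic λ² - 13λ + 35 = 0:
  Δ = 13² - 4·35 = 169 - 140 = 29,  λ = (13 ± √29)/2 = (13 ± 5.3852)/2 ≈ 9.1926 or 3.8074.
  Sorted: λ_1 = 9.1926,  λ_2 = 8,  λ_3 = 3.8074  (check: sum = 21 = tr ✓).

Step 4 — unit eigenvector for λ_1 ≈ 9.1926: v spans the null space of (Sigma - λ_1 I), whose rows are
  r_1 = (-1.1926, 0, 0),  r_2 = (0, -5.1926, 1),  r_3 = (0, 1, -0.1926).
  v is orthogonal to every row, so take v ∝ r_1 × r_2 = ((0)·(1) - (0)·(-5.1926), (0)·(0) - (-1.1926)·(1), (-1.1926)·(-5.1926) - (0)·(0)) ≈ (0, 1.1926, 6.1926).
  Let u = (0, 1.1926, 6.1926).
  ||u|| = √((0)² + (1.1926)² + (6.1926)²) = √(39.7703) ≈ 6.3064,  v_1 = u/||u|| ≈ (0, 0.1891, 0.982) (||v_1|| = 1).

λ_1 = 9.1926,  λ_2 = 8,  λ_3 = 3.8074;  v_1 ≈ (0, 0.1891, 0.982)


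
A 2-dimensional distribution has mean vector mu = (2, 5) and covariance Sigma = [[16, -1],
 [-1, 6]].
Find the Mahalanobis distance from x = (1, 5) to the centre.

Step 1 — centre the observation: (x - mu) = (-1, 0).

Step 2 — invert Sigma. det(Sigma) = 16·6 - (-1)² = 95.
  Sigma^{-1} = (1/det) · [[d, -b], [-b, a]] = [[0.0632, 0.0105],
 [0.0105, 0.1684]].

Step 3 — form the quadratic (x - mu)^T · Sigma^{-1} · (x - mu):
  Sigma^{-1} · (x - mu) = (-0.0632, -0.0105).
  (x - mu)^T · [Sigma^{-1} · (x - mu)] = (-1)·(-0.0632) + (0)·(-0.0105) = 0.0632.

Step 4 — take square root: d = √(0.0632) ≈ 0.2513.

d(x, mu) = √(0.0632) ≈ 0.2513


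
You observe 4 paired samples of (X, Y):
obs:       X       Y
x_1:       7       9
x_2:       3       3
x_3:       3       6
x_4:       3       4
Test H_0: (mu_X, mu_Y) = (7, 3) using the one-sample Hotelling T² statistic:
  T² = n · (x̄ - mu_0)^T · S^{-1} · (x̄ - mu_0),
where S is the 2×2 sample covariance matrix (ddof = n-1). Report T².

Step 1 — sample mean vector:
  mean(X) = (7 + 3 + 3 + 3) / 4 = 16/4 = 4
  mean(Y) = (9 + 3 + 6 + 4) / 4 = 22/4 = 5.5
  x̄ = (4, 5.5),  deviation x̄ - mu_0 = (4, 5.5) - (7, 3) = (-3, 2.5).

Step 2 — sample covariance matrix, S[i,j] = (1/(n-1)) · Σ_k (x_{k,i} - mean_i) · (x_{k,j} - mean_j), divisor n-1 = 3:
  S[X,X] = ((3)·(3) + (-1)·(-1) + (-1)·(-1) + (-1)·(-1)) / 3 = 12/3 = 4
  S[X,Y] = ((3)·(3.5) + (-1)·(-2.5) + (-1)·(0.5) + (-1)·(-1.5)) / 3 = 14/3 = 4.6667
  S[Y,Y] = ((3.5)·(3.5) + (-2.5)·(-2.5) + (0.5)·(0.5) + (-1.5)·(-1.5)) / 3 = 21/3 = 7
  S = [[4, 4.6667],
 [4.6667, 7]].

Step 3 — invert S. det(S) = 4·7 - (4.6667)² = 6.2222.
  S^{-1} = (1/det) · [[d, -b], [-b, a]] = [[1.125, -0.75],
 [-0.75, 0.6429]].

Step 4 — quadratic form (x̄ - mu_0)^T · S^{-1} · (x̄ - mu_0):
  S^{-1} · (x̄ - mu_0) = (-5.25, 3.8571),
  (x̄ - mu_0)^T · [...] = (-3)·(-5.25) + (2.5)·(3.8571) = 25.3929.

Step 5 — scale by n: T² = 4 · 25.3929 = 101.5714.

T² ≈ 101.5714


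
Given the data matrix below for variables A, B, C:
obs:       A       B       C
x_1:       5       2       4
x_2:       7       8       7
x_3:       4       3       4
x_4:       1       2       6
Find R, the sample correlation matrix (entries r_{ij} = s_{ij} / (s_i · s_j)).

Step 1 — column means:
  mean(A) = (5 + 7 + 4 + 1) / 4 = 17/4 = 4.25
  mean(B) = (2 + 8 + 3 + 2) / 4 = 15/4 = 3.75
  mean(C) = (4 + 7 + 4 + 6) / 4 = 21/4 = 5.25

Step 2 — sample variances and covariances s[i,j] = (1/(n-1)) · Σ_k (x_{k,i} - mean_i) · (x_{k,j} - mean_j), with n-1 = 3:
  s[A,A] = ((0.75)·(0.75) + (2.75)·(2.75) + (-0.25)·(-0.25) + (-3.25)·(-3.25)) / 3 = 18.75/3 = 6.25
  s[A,B] = ((0.75)·(-1.75) + (2.75)·(4.25) + (-0.25)·(-0.75) + (-3.25)·(-1.75)) / 3 = 16.25/3 = 5.4167
  s[A,C] = ((0.75)·(-1.25) + (2.75)·(1.75) + (-0.25)·(-1.25) + (-3.25)·(0.75)) / 3 = 1.75/3 = 0.5833
  s[B,B] = ((-1.75)·(-1.75) + (4.25)·(4.25) + (-0.75)·(-0.75) + (-1.75)·(-1.75)) / 3 = 24.75/3 = 8.25
  s[B,C] = ((-1.75)·(-1.25) + (4.25)·(1.75) + (-0.75)·(-1.25) + (-1.75)·(0.75)) / 3 = 9.25/3 = 3.0833
  s[C,C] = ((-1.25)·(-1.25) + (1.75)·(1.75) + (-1.25)·(-1.25) + (0.75)·(0.75)) / 3 = 6.75/3 = 2.25
  Sample standard deviations s_i = √(s[i,i]):
  s(A) = √(6.25) = 2.5
  s(B) = √(8.25) = 2.8723
  s(C) = √(2.25) = 1.5

Step 3 — r_{ij} = s_{ij} / (s_i · s_j):
  r[A,A] = 1 (diagonal).
  r[A,B] = 5.4167 / (2.5 · 2.8723) = 5.4167 / 7.1807 = 0.7543
  r[A,C] = 0.5833 / (2.5 · 1.5) = 0.5833 / 3.75 = 0.1556
  r[B,B] = 1 (diagonal).
  r[B,C] = 3.0833 / (2.8723 · 1.5) = 3.0833 / 4.3084 = 0.7157
  r[C,C] = 1 (diagonal).

R is symmetric with unit diagonal. Assembling:

R = [[1, 0.7543, 0.1556],
 [0.7543, 1, 0.7157],
 [0.1556, 0.7157, 1]]


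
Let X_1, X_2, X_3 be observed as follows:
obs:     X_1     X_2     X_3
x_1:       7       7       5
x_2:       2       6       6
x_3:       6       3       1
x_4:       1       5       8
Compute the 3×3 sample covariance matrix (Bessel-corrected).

Step 1 — column means:
  mean(X_1) = (7 + 2 + 6 + 1) / 4 = 16/4 = 4
  mean(X_2) = (7 + 6 + 3 + 5) / 4 = 21/4 = 5.25
  mean(X_3) = (5 + 6 + 1 + 8) / 4 = 20/4 = 5

Step 2 — sample covariance S[i,j] = (1/(n-1)) · Σ_k (x_{k,i} - mean_i) · (x_{k,j} - mean_j), with n-1 = 3.
  S[X_1,X_1] = ((3)·(3) + (-2)·(-2) + (2)·(2) + (-3)·(-3)) / 3 = 26/3 = 8.6667
  S[X_1,X_2] = ((3)·(1.75) + (-2)·(0.75) + (2)·(-2.25) + (-3)·(-0.25)) / 3 = 0/3 = 0
  S[X_1,X_3] = ((3)·(0) + (-2)·(1) + (2)·(-4) + (-3)·(3)) / 3 = -19/3 = -6.3333
  S[X_2,X_2] = ((1.75)·(1.75) + (0.75)·(0.75) + (-2.25)·(-2.25) + (-0.25)·(-0.25)) / 3 = 8.75/3 = 2.9167
  S[X_2,X_3] = ((1.75)·(0) + (0.75)·(1) + (-2.25)·(-4) + (-0.25)·(3)) / 3 = 9/3 = 3
  S[X_3,X_3] = ((0)·(0) + (1)·(1) + (-4)·(-4) + (3)·(3)) / 3 = 26/3 = 8.6667

S is symmetric (S[j,i] = S[i,j]). Assembling:

S = [[8.6667, 0, -6.3333],
 [0, 2.9167, 3],
 [-6.3333, 3, 8.6667]]


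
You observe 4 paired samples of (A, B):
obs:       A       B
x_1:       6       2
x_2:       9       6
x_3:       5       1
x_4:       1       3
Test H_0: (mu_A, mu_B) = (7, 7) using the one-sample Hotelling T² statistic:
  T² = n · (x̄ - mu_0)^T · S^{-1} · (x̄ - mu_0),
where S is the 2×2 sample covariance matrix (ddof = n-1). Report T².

Step 1 — sample mean vector:
  mean(A) = (6 + 9 + 5 + 1) / 4 = 21/4 = 5.25
  mean(B) = (2 + 6 + 1 + 3) / 4 = 12/4 = 3
  x̄ = (5.25, 3),  deviation x̄ - mu_0 = (5.25, 3) - (7, 7) = (-1.75, -4).

Step 2 — sample covariance matrix, S[i,j] = (1/(n-1)) · Σ_k (x_{k,i} - mean_i) · (x_{k,j} - mean_j), divisor n-1 = 3:
  S[A,A] = ((0.75)·(0.75) + (3.75)·(3.75) + (-0.25)·(-0.25) + (-4.25)·(-4.25)) / 3 = 32.75/3 = 10.9167
  S[A,B] = ((0.75)·(-1) + (3.75)·(3) + (-0.25)·(-2) + (-4.25)·(0)) / 3 = 11/3 = 3.6667
  S[B,B] = ((-1)·(-1) + (3)·(3) + (-2)·(-2) + (0)·(0)) / 3 = 14/3 = 4.6667
  S = [[10.9167, 3.6667],
 [3.6667, 4.6667]].

Step 3 — invert S. det(S) = 10.9167·4.6667 - (3.6667)² = 37.5.
  S^{-1} = (1/det) · [[d, -b], [-b, a]] = [[0.1244, -0.0978],
 [-0.0978, 0.2911]].

Step 4 — quadratic form (x̄ - mu_0)^T · S^{-1} · (x̄ - mu_0):
  S^{-1} · (x̄ - mu_0) = (0.1733, -0.9933),
  (x̄ - mu_0)^T · [...] = (-1.75)·(0.1733) + (-4)·(-0.9933) = 3.67.

Step 5 — scale by n: T² = 4 · 3.67 = 14.68.

T² ≈ 14.68


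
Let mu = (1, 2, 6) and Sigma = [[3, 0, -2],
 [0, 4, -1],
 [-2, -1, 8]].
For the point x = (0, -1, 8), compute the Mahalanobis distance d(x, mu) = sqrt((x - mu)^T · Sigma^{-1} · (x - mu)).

Step 1 — centre the observation: (x - mu) = (-1, -3, 2).

Step 2 — invert Sigma (cofactor / det for 3×3, or solve directly):
  Sigma^{-1} = [[0.4026, 0.026, 0.1039],
 [0.026, 0.2597, 0.039],
 [0.1039, 0.039, 0.1558]].

Step 3 — form the quadratic (x - mu)^T · Sigma^{-1} · (x - mu):
  Sigma^{-1} · (x - mu) = (-0.2727, -0.7273, 0.0909).
  (x - mu)^T · [Sigma^{-1} · (x - mu)] = (-1)·(-0.2727) + (-3)·(-0.7273) + (2)·(0.0909) = 2.6364.

Step 4 — take square root: d = √(2.6364) ≈ 1.6237.

d(x, mu) = √(2.6364) ≈ 1.6237


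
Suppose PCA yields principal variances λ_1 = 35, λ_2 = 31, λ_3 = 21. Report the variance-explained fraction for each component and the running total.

Step 1 — total variance = trace(Sigma) = Σ λ_i = 35 + 31 + 21 = 87.

Step 2 — fraction explained by component i = λ_i / Σ λ:
  PC1: 35/87 = 0.4023
  PC2: 31/87 = 0.3563
  PC3: 21/87 = 0.2414

Step 3 — cumulative fraction after k components = (λ_1 + ... + λ_k) / Σ λ:
  k = 1: 35/87 = 0.4023
  k = 2: (35 + 31)/87 = 66/87 = 0.7586
  k = 3: (35 + 31 + 21)/87 = 87/87 = 1

Summary (fraction, with percent):

explained: PC1 0.4023 (40.23%), PC2 0.3563 (35.63%), PC3 0.2414 (24.14%);  cumulative: 0.4023, 0.7586, 1


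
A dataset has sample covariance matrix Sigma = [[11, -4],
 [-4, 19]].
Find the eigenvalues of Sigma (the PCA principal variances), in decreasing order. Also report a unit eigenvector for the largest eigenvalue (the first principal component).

Step 1 — characteristic polynomial of 2×2 Sigma:
  det(Sigma - λI) = λ² - trace · λ + det = 0.
  trace = 11 + 19 = 30, det = 11·19 - (-4)² = 193.
Step 2 — discriminant:
  Δ = trace² - 4·det = 900 - 772 = 128.
Step 3 — eigenvalues:
  λ = (trace ± √Δ)/2 = (30 ± 11.3137)/2,
  λ_1 = 20.6569,  λ_2 = 9.3431.

Step 4 — unit eigenvector for λ_1: solve (Sigma - λ_1 I)v = 0. First row:
  (11 - 20.6569)·v_x + (-4)·v_y = 0, i.e. (-9.6569)·v_x + (-4)·v_y = 0,
  so v ∝ (b, λ_1 - a) = (-4, 9.6569); multiply by -1 so the first entry is positive: u = (4, -9.6569).
  ||u|| = √((4)² + (-9.6569)²) = √(109.2548) ≈ 10.4525,
  v_1 = u/||u|| ≈ (0.3827, -0.9239) (||v_1|| = 1).

λ_1 = 20.6569,  λ_2 = 9.3431;  v_1 ≈ (0.3827, -0.9239)


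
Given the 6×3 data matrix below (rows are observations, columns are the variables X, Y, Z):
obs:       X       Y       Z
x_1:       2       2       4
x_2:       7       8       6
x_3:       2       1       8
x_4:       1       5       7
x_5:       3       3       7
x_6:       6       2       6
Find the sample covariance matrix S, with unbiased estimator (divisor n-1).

Step 1 — column means:
  mean(X) = (2 + 7 + 2 + 1 + 3 + 6) / 6 = 21/6 = 3.5
  mean(Y) = (2 + 8 + 1 + 5 + 3 + 2) / 6 = 21/6 = 3.5
  mean(Z) = (4 + 6 + 8 + 7 + 7 + 6) / 6 = 38/6 = 6.3333

Step 2 — sample covariance S[i,j] = (1/(n-1)) · Σ_k (x_{k,i} - mean_i) · (x_{k,j} - mean_j), with n-1 = 5.
  S[X,X] = ((-1.5)·(-1.5) + (3.5)·(3.5) + (-1.5)·(-1.5) + (-2.5)·(-2.5) + (-0.5)·(-0.5) + (2.5)·(2.5)) / 5 = 29.5/5 = 5.9
  S[X,Y] = ((-1.5)·(-1.5) + (3.5)·(4.5) + (-1.5)·(-2.5) + (-2.5)·(1.5) + (-0.5)·(-0.5) + (2.5)·(-1.5)) / 5 = 14.5/5 = 2.9
  S[X,Z] = ((-1.5)·(-2.3333) + (3.5)·(-0.3333) + (-1.5)·(1.6667) + (-2.5)·(0.6667) + (-0.5)·(0.6667) + (2.5)·(-0.3333)) / 5 = -3/5 = -0.6
  S[Y,Y] = ((-1.5)·(-1.5) + (4.5)·(4.5) + (-2.5)·(-2.5) + (1.5)·(1.5) + (-0.5)·(-0.5) + (-1.5)·(-1.5)) / 5 = 33.5/5 = 6.7
  S[Y,Z] = ((-1.5)·(-2.3333) + (4.5)·(-0.3333) + (-2.5)·(1.6667) + (1.5)·(0.6667) + (-0.5)·(0.6667) + (-1.5)·(-0.3333)) / 5 = -1/5 = -0.2
  S[Z,Z] = ((-2.3333)·(-2.3333) + (-0.3333)·(-0.3333) + (1.6667)·(1.6667) + (0.6667)·(0.6667) + (0.6667)·(0.6667) + (-0.3333)·(-0.3333)) / 5 = 9.3333/5 = 1.8667

S is symmetric (S[j,i] = S[i,j]). Assembling:

S = [[5.9, 2.9, -0.6],
 [2.9, 6.7, -0.2],
 [-0.6, -0.2, 1.8667]]


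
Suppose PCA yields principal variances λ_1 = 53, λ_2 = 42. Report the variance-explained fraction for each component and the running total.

Step 1 — total variance = trace(Sigma) = Σ λ_i = 53 + 42 = 95.

Step 2 — fraction explained by component i = λ_i / Σ λ:
  PC1: 53/95 = 0.5579
  PC2: 42/95 = 0.4421

Step 3 — cumulative fraction after k components = (λ_1 + ... + λ_k) / Σ λ:
  k = 1: 53/95 = 0.5579
  k = 2: (53 + 42)/95 = 95/95 = 1

Summary (fraction, with percent):

explained: PC1 0.5579 (55.79%), PC2 0.4421 (44.21%);  cumulative: 0.5579, 1


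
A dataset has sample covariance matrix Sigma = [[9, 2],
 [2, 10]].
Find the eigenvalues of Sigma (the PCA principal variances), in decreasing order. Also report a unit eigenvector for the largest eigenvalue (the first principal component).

Step 1 — characteristic polynomial of 2×2 Sigma:
  det(Sigma - λI) = λ² - trace · λ + det = 0.
  trace = 9 + 10 = 19, det = 9·10 - (2)² = 86.
Step 2 — discriminant:
  Δ = trace² - 4·det = 361 - 344 = 17.
Step 3 — eigenvalues:
  λ = (trace ± √Δ)/2 = (19 ± 4.1231)/2,
  λ_1 = 11.5616,  λ_2 = 7.4384.

Step 4 — unit eigenvector for λ_1: solve (Sigma - λ_1 I)v = 0. First row:
  (9 - 11.5616)·v_x + (2)·v_y = 0, i.e. (-2.5616)·v_x + (2)·v_y = 0,
  so v ∝ (b, λ_1 - a) = (2, 2.5616) = u.
  ||u|| = √((2)² + (2.5616)²) = √(10.5616) ≈ 3.2499,
  v_1 = u/||u|| ≈ (0.6154, 0.7882) (||v_1|| = 1).

λ_1 = 11.5616,  λ_2 = 7.4384;  v_1 ≈ (0.6154, 0.7882)


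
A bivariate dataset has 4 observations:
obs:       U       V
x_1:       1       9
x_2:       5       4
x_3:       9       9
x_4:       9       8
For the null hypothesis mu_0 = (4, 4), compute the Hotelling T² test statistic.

Step 1 — sample mean vector:
  mean(U) = (1 + 5 + 9 + 9) / 4 = 24/4 = 6
  mean(V) = (9 + 4 + 9 + 8) / 4 = 30/4 = 7.5
  x̄ = (6, 7.5),  deviation x̄ - mu_0 = (6, 7.5) - (4, 4) = (2, 3.5).

Step 2 — sample covariance matrix, S[i,j] = (1/(n-1)) · Σ_k (x_{k,i} - mean_i) · (x_{k,j} - mean_j), divisor n-1 = 3:
  S[U,U] = ((-5)·(-5) + (-1)·(-1) + (3)·(3) + (3)·(3)) / 3 = 44/3 = 14.6667
  S[U,V] = ((-5)·(1.5) + (-1)·(-3.5) + (3)·(1.5) + (3)·(0.5)) / 3 = 2/3 = 0.6667
  S[V,V] = ((1.5)·(1.5) + (-3.5)·(-3.5) + (1.5)·(1.5) + (0.5)·(0.5)) / 3 = 17/3 = 5.6667
  S = [[14.6667, 0.6667],
 [0.6667, 5.6667]].

Step 3 — invert S. det(S) = 14.6667·5.6667 - (0.6667)² = 82.6667.
  S^{-1} = (1/det) · [[d, -b], [-b, a]] = [[0.0685, -0.0081],
 [-0.0081, 0.1774]].

Step 4 — quadratic form (x̄ - mu_0)^T · S^{-1} · (x̄ - mu_0):
  S^{-1} · (x̄ - mu_0) = (0.1089, 0.6048),
  (x̄ - mu_0)^T · [...] = (2)·(0.1089) + (3.5)·(0.6048) = 2.3347.

Step 5 — scale by n: T² = 4 · 2.3347 = 9.3387.

T² ≈ 9.3387


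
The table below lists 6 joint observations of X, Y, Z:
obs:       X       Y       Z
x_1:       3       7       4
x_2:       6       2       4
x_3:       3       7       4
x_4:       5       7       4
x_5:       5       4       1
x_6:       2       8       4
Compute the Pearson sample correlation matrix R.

Step 1 — column means:
  mean(X) = (3 + 6 + 3 + 5 + 5 + 2) / 6 = 24/6 = 4
  mean(Y) = (7 + 2 + 7 + 7 + 4 + 8) / 6 = 35/6 = 5.8333
  mean(Z) = (4 + 4 + 4 + 4 + 1 + 4) / 6 = 21/6 = 3.5

Step 2 — sample variances and covariances s[i,j] = (1/(n-1)) · Σ_k (x_{k,i} - mean_i) · (x_{k,j} - mean_j), with n-1 = 5:
  s[X,X] = ((-1)·(-1) + (2)·(2) + (-1)·(-1) + (1)·(1) + (1)·(1) + (-2)·(-2)) / 5 = 12/5 = 2.4
  s[X,Y] = ((-1)·(1.1667) + (2)·(-3.8333) + (-1)·(1.1667) + (1)·(1.1667) + (1)·(-1.8333) + (-2)·(2.1667)) / 5 = -15/5 = -3
  s[X,Z] = ((-1)·(0.5) + (2)·(0.5) + (-1)·(0.5) + (1)·(0.5) + (1)·(-2.5) + (-2)·(0.5)) / 5 = -3/5 = -0.6
  s[Y,Y] = ((1.1667)·(1.1667) + (-3.8333)·(-3.8333) + (1.1667)·(1.1667) + (1.1667)·(1.1667) + (-1.8333)·(-1.8333) + (2.1667)·(2.1667)) / 5 = 26.8333/5 = 5.3667
  s[Y,Z] = ((1.1667)·(0.5) + (-3.8333)·(0.5) + (1.1667)·(0.5) + (1.1667)·(0.5) + (-1.8333)·(-2.5) + (2.1667)·(0.5)) / 5 = 5.5/5 = 1.1
  s[Z,Z] = ((0.5)·(0.5) + (0.5)·(0.5) + (0.5)·(0.5) + (0.5)·(0.5) + (-2.5)·(-2.5) + (0.5)·(0.5)) / 5 = 7.5/5 = 1.5
  Sample standard deviations s_i = √(s[i,i]):
  s(X) = √(2.4) = 1.5492
  s(Y) = √(5.3667) = 2.3166
  s(Z) = √(1.5) = 1.2247

Step 3 — r_{ij} = s_{ij} / (s_i · s_j):
  r[X,X] = 1 (diagonal).
  r[X,Y] = -3 / (1.5492 · 2.3166) = -3 / 3.5889 = -0.8359
  r[X,Z] = -0.6 / (1.5492 · 1.2247) = -0.6 / 1.8974 = -0.3162
  r[Y,Y] = 1 (diagonal).
  r[Y,Z] = 1.1 / (2.3166 · 1.2247) = 1.1 / 2.8373 = 0.3877
  r[Z,Z] = 1 (diagonal).

R is symmetric with unit diagonal. Assembling:

R = [[1, -0.8359, -0.3162],
 [-0.8359, 1, 0.3877],
 [-0.3162, 0.3877, 1]]


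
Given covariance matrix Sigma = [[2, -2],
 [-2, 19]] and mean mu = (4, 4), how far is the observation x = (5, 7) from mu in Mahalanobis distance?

Step 1 — centre the observation: (x - mu) = (1, 3).

Step 2 — invert Sigma. det(Sigma) = 2·19 - (-2)² = 34.
  Sigma^{-1} = (1/det) · [[d, -b], [-b, a]] = [[0.5588, 0.0588],
 [0.0588, 0.0588]].

Step 3 — form the quadratic (x - mu)^T · Sigma^{-1} · (x - mu):
  Sigma^{-1} · (x - mu) = (0.7353, 0.2353).
  (x - mu)^T · [Sigma^{-1} · (x - mu)] = (1)·(0.7353) + (3)·(0.2353) = 1.4412.

Step 4 — take square root: d = √(1.4412) ≈ 1.2005.

d(x, mu) = √(1.4412) ≈ 1.2005


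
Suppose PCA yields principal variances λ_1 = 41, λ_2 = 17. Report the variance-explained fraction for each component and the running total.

Step 1 — total variance = trace(Sigma) = Σ λ_i = 41 + 17 = 58.

Step 2 — fraction explained by component i = λ_i / Σ λ:
  PC1: 41/58 = 0.7069
  PC2: 17/58 = 0.2931

Step 3 — cumulative fraction after k components = (λ_1 + ... + λ_k) / Σ λ:
  k = 1: 41/58 = 0.7069
  k = 2: (41 + 17)/58 = 58/58 = 1

Summary (fraction, with percent):

explained: PC1 0.7069 (70.69%), PC2 0.2931 (29.31%);  cumulative: 0.7069, 1


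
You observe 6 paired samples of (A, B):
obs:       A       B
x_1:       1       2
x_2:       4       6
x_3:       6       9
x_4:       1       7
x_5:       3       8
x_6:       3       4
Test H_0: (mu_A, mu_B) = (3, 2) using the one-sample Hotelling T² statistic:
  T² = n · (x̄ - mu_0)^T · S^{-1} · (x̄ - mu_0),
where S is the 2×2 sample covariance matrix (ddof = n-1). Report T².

Step 1 — sample mean vector:
  mean(A) = (1 + 4 + 6 + 1 + 3 + 3) / 6 = 18/6 = 3
  mean(B) = (2 + 6 + 9 + 7 + 8 + 4) / 6 = 36/6 = 6
  x̄ = (3, 6),  deviation x̄ - mu_0 = (3, 6) - (3, 2) = (0, 4).

Step 2 — sample covariance matrix, S[i,j] = (1/(n-1)) · Σ_k (x_{k,i} - mean_i) · (x_{k,j} - mean_j), divisor n-1 = 5:
  S[A,A] = ((-2)·(-2) + (1)·(1) + (3)·(3) + (-2)·(-2) + (0)·(0) + (0)·(0)) / 5 = 18/5 = 3.6
  S[A,B] = ((-2)·(-4) + (1)·(0) + (3)·(3) + (-2)·(1) + (0)·(2) + (0)·(-2)) / 5 = 15/5 = 3
  S[B,B] = ((-4)·(-4) + (0)·(0) + (3)·(3) + (1)·(1) + (2)·(2) + (-2)·(-2)) / 5 = 34/5 = 6.8
  S = [[3.6, 3],
 [3, 6.8]].

Step 3 — invert S. det(S) = 3.6·6.8 - (3)² = 15.48.
  S^{-1} = (1/det) · [[d, -b], [-b, a]] = [[0.4393, -0.1938],
 [-0.1938, 0.2326]].

Step 4 — quadratic form (x̄ - mu_0)^T · S^{-1} · (x̄ - mu_0):
  S^{-1} · (x̄ - mu_0) = (-0.7752, 0.9302),
  (x̄ - mu_0)^T · [...] = (0)·(-0.7752) + (4)·(0.9302) = 3.7209.

Step 5 — scale by n: T² = 6 · 3.7209 = 22.3256.

T² ≈ 22.3256


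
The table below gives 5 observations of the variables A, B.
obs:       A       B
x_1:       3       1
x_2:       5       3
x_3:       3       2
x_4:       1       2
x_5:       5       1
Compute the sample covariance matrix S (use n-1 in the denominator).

Step 1 — column means:
  mean(A) = (3 + 5 + 3 + 1 + 5) / 5 = 17/5 = 3.4
  mean(B) = (1 + 3 + 2 + 2 + 1) / 5 = 9/5 = 1.8

Step 2 — sample covariance S[i,j] = (1/(n-1)) · Σ_k (x_{k,i} - mean_i) · (x_{k,j} - mean_j), with n-1 = 4.
  S[A,A] = ((-0.4)·(-0.4) + (1.6)·(1.6) + (-0.4)·(-0.4) + (-2.4)·(-2.4) + (1.6)·(1.6)) / 4 = 11.2/4 = 2.8
  S[A,B] = ((-0.4)·(-0.8) + (1.6)·(1.2) + (-0.4)·(0.2) + (-2.4)·(0.2) + (1.6)·(-0.8)) / 4 = 0.4/4 = 0.1
  S[B,B] = ((-0.8)·(-0.8) + (1.2)·(1.2) + (0.2)·(0.2) + (0.2)·(0.2) + (-0.8)·(-0.8)) / 4 = 2.8/4 = 0.7

S is symmetric (S[j,i] = S[i,j]). Assembling:

S = [[2.8, 0.1],
 [0.1, 0.7]]


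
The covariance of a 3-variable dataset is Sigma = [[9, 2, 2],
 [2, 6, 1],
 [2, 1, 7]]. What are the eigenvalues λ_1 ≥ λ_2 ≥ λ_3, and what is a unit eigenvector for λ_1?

Step 1 — characteristic polynomial p(λ) = det(λI - Sigma) = λ³ - tr·λ² + c_1·λ - det, where tr = trace, c_1 = sum of the principal 2×2 minors, det = det(Sigma):
  tr = 9 + 6 + 7 = 22,
  c_1 = (9·6 - (2)²) + (9·7 - (2)²) + (6·7 - (1)²) = 50 + 59 + 41 = 150,
  det = 9·(6·7 - (1)²) - (2)·((2)·7 - (1)·(2)) + (2)·((2)·(1) - 6·(2)) = 9·(41) - (2)·(12) + (2)·(-10) = 325.
  So p(λ) = λ³ - 22λ² + 150λ - 325.
Step 2 — look for an integer root (rational root theorem: any rational root is an integer divisor of 325). Testing λ = 5:
  p(5) = 125 - 550 + 750 - 325 = 0  ✓
  Dividing out (λ - 5): p(λ) = (λ - 5)(λ² - 17λ + 65).
Step 3 — remaining eigenvalues from the quadratic λ² - 17λ + 65 = 0:
  Δ = 17² - 4·65 = 289 - 260 = 29,  λ = (17 ± √29)/2 = (17 ± 5.3852)/2 ≈ 11.1926 or 5.8074.
  Sorted: λ_1 = 11.1926,  λ_2 = 5.8074,  λ_3 = 5  (check: sum = 22 = tr ✓).

Step 4 — unit eigenvector for λ_1 ≈ 11.1926: v spans the null space of (Sigma - λ_1 I), whose rows are
  r_1 = (-2.1926, 2, 2),  r_2 = (2, -5.1926, 1),  r_3 = (2, 1, -4.1926).
  v is orthogonal to every row, so take v ∝ r_1 × r_2 = ((2)·(1) - (2)·(-5.1926), (2)·(2) - (-2.1926)·(1), (-2.1926)·(-5.1926) - (2)·(2)) ≈ (12.3852, 6.1926, 7.3852).
  Let u = (12.3852, 6.1926, 7.3852).
  ||u|| = √((12.3852)² + (6.1926)² + (7.3852)²) = √(246.281) ≈ 15.6933,  v_1 = u/||u|| ≈ (0.7892, 0.3946, 0.4706) (||v_1|| = 1).

λ_1 = 11.1926,  λ_2 = 5.8074,  λ_3 = 5;  v_1 ≈ (0.7892, 0.3946, 0.4706)


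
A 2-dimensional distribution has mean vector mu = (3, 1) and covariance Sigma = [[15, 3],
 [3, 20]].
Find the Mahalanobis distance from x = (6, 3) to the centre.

Step 1 — centre the observation: (x - mu) = (3, 2).

Step 2 — invert Sigma. det(Sigma) = 15·20 - (3)² = 291.
  Sigma^{-1} = (1/det) · [[d, -b], [-b, a]] = [[0.0687, -0.0103],
 [-0.0103, 0.0515]].

Step 3 — form the quadratic (x - mu)^T · Sigma^{-1} · (x - mu):
  Sigma^{-1} · (x - mu) = (0.1856, 0.0722).
  (x - mu)^T · [Sigma^{-1} · (x - mu)] = (3)·(0.1856) + (2)·(0.0722) = 0.701.

Step 4 — take square root: d = √(0.701) ≈ 0.8373.

d(x, mu) = √(0.701) ≈ 0.8373


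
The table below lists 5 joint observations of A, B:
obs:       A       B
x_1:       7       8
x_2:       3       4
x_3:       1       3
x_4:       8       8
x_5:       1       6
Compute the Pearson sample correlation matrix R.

Step 1 — column means:
  mean(A) = (7 + 3 + 1 + 8 + 1) / 5 = 20/5 = 4
  mean(B) = (8 + 4 + 3 + 8 + 6) / 5 = 29/5 = 5.8

Step 2 — sample variances and covariances s[i,j] = (1/(n-1)) · Σ_k (x_{k,i} - mean_i) · (x_{k,j} - mean_j), with n-1 = 4:
  s[A,A] = ((3)·(3) + (-1)·(-1) + (-3)·(-3) + (4)·(4) + (-3)·(-3)) / 4 = 44/4 = 11
  s[A,B] = ((3)·(2.2) + (-1)·(-1.8) + (-3)·(-2.8) + (4)·(2.2) + (-3)·(0.2)) / 4 = 25/4 = 6.25
  s[B,B] = ((2.2)·(2.2) + (-1.8)·(-1.8) + (-2.8)·(-2.8) + (2.2)·(2.2) + (0.2)·(0.2)) / 4 = 20.8/4 = 5.2
  Sample standard deviations s_i = √(s[i,i]):
  s(A) = √(11) = 3.3166
  s(B) = √(5.2) = 2.2804

Step 3 — r_{ij} = s_{ij} / (s_i · s_j):
  r[A,A] = 1 (diagonal).
  r[A,B] = 6.25 / (3.3166 · 2.2804) = 6.25 / 7.5631 = 0.8264
  r[B,B] = 1 (diagonal).

R is symmetric with unit diagonal. Assembling:

R = [[1, 0.8264],
 [0.8264, 1]]


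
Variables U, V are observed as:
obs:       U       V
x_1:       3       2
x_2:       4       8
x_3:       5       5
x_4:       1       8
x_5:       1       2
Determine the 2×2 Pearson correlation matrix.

Step 1 — column means:
  mean(U) = (3 + 4 + 5 + 1 + 1) / 5 = 14/5 = 2.8
  mean(V) = (2 + 8 + 5 + 8 + 2) / 5 = 25/5 = 5

Step 2 — sample variances and covariances s[i,j] = (1/(n-1)) · Σ_k (x_{k,i} - mean_i) · (x_{k,j} - mean_j), with n-1 = 4:
  s[U,U] = ((0.2)·(0.2) + (1.2)·(1.2) + (2.2)·(2.2) + (-1.8)·(-1.8) + (-1.8)·(-1.8)) / 4 = 12.8/4 = 3.2
  s[U,V] = ((0.2)·(-3) + (1.2)·(3) + (2.2)·(0) + (-1.8)·(3) + (-1.8)·(-3)) / 4 = 3/4 = 0.75
  s[V,V] = ((-3)·(-3) + (3)·(3) + (0)·(0) + (3)·(3) + (-3)·(-3)) / 4 = 36/4 = 9
  Sample standard deviations s_i = √(s[i,i]):
  s(U) = √(3.2) = 1.7889
  s(V) = √(9) = 3

Step 3 — r_{ij} = s_{ij} / (s_i · s_j):
  r[U,U] = 1 (diagonal).
  r[U,V] = 0.75 / (1.7889 · 3) = 0.75 / 5.3666 = 0.1398
  r[V,V] = 1 (diagonal).

R is symmetric with unit diagonal. Assembling:

R = [[1, 0.1398],
 [0.1398, 1]]


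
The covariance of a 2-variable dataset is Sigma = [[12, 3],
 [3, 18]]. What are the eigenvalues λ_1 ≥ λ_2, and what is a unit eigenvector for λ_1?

Step 1 — characteristic polynomial of 2×2 Sigma:
  det(Sigma - λI) = λ² - trace · λ + det = 0.
  trace = 12 + 18 = 30, det = 12·18 - (3)² = 207.
Step 2 — discriminant:
  Δ = trace² - 4·det = 900 - 828 = 72.
Step 3 — eigenvalues:
  λ = (trace ± √Δ)/2 = (30 ± 8.4853)/2,
  λ_1 = 19.2426,  λ_2 = 10.7574.

Step 4 — unit eigenvector for λ_1: solve (Sigma - λ_1 I)v = 0. First row:
  (12 - 19.2426)·v_x + (3)·v_y = 0, i.e. (-7.2426)·v_x + (3)·v_y = 0,
  so v ∝ (b, λ_1 - a) = (3, 7.2426) = u.
  ||u|| = √((3)² + (7.2426)²) = √(61.4558) ≈ 7.8394,
  v_1 = u/||u|| ≈ (0.3827, 0.9239) (||v_1|| = 1).

λ_1 = 19.2426,  λ_2 = 10.7574;  v_1 ≈ (0.3827, 0.9239)


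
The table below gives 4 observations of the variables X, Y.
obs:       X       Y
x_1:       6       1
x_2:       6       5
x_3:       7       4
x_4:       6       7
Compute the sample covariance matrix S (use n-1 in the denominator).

Step 1 — column means:
  mean(X) = (6 + 6 + 7 + 6) / 4 = 25/4 = 6.25
  mean(Y) = (1 + 5 + 4 + 7) / 4 = 17/4 = 4.25

Step 2 — sample covariance S[i,j] = (1/(n-1)) · Σ_k (x_{k,i} - mean_i) · (x_{k,j} - mean_j), with n-1 = 3.
  S[X,X] = ((-0.25)·(-0.25) + (-0.25)·(-0.25) + (0.75)·(0.75) + (-0.25)·(-0.25)) / 3 = 0.75/3 = 0.25
  S[X,Y] = ((-0.25)·(-3.25) + (-0.25)·(0.75) + (0.75)·(-0.25) + (-0.25)·(2.75)) / 3 = -0.25/3 = -0.0833
  S[Y,Y] = ((-3.25)·(-3.25) + (0.75)·(0.75) + (-0.25)·(-0.25) + (2.75)·(2.75)) / 3 = 18.75/3 = 6.25

S is symmetric (S[j,i] = S[i,j]). Assembling:

S = [[0.25, -0.0833],
 [-0.0833, 6.25]]


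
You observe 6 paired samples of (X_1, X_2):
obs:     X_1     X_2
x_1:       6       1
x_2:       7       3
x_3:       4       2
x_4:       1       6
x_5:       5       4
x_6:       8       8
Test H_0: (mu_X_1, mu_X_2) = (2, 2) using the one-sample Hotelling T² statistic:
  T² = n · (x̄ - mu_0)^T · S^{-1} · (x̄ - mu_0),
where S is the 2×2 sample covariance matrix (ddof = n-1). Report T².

Step 1 — sample mean vector:
  mean(X_1) = (6 + 7 + 4 + 1 + 5 + 8) / 6 = 31/6 = 5.1667
  mean(X_2) = (1 + 3 + 2 + 6 + 4 + 8) / 6 = 24/6 = 4
  x̄ = (5.1667, 4),  deviation x̄ - mu_0 = (5.1667, 4) - (2, 2) = (3.1667, 2).

Step 2 — sample covariance matrix, S[i,j] = (1/(n-1)) · Σ_k (x_{k,i} - mean_i) · (x_{k,j} - mean_j), divisor n-1 = 5:
  S[X_1,X_1] = ((0.8333)·(0.8333) + (1.8333)·(1.8333) + (-1.1667)·(-1.1667) + (-4.1667)·(-4.1667) + (-0.1667)·(-0.1667) + (2.8333)·(2.8333)) / 5 = 30.8333/5 = 6.1667
  S[X_1,X_2] = ((0.8333)·(-3) + (1.8333)·(-1) + (-1.1667)·(-2) + (-4.1667)·(2) + (-0.1667)·(0) + (2.8333)·(4)) / 5 = 1/5 = 0.2
  S[X_2,X_2] = ((-3)·(-3) + (-1)·(-1) + (-2)·(-2) + (2)·(2) + (0)·(0) + (4)·(4)) / 5 = 34/5 = 6.8
  S = [[6.1667, 0.2],
 [0.2, 6.8]].

Step 3 — invert S. det(S) = 6.1667·6.8 - (0.2)² = 41.8933.
  S^{-1} = (1/det) · [[d, -b], [-b, a]] = [[0.1623, -0.0048],
 [-0.0048, 0.1472]].

Step 4 — quadratic form (x̄ - mu_0)^T · S^{-1} · (x̄ - mu_0):
  S^{-1} · (x̄ - mu_0) = (0.5045, 0.2793),
  (x̄ - mu_0)^T · [...] = (3.1667)·(0.5045) + (2)·(0.2793) = 2.156.

Step 5 — scale by n: T² = 6 · 2.156 = 12.936.

T² ≈ 12.936


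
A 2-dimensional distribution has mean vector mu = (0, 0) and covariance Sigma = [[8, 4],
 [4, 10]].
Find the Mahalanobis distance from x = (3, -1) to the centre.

Step 1 — centre the observation: (x - mu) = (3, -1).

Step 2 — invert Sigma. det(Sigma) = 8·10 - (4)² = 64.
  Sigma^{-1} = (1/det) · [[d, -b], [-b, a]] = [[0.1562, -0.0625],
 [-0.0625, 0.125]].

Step 3 — form the quadratic (x - mu)^T · Sigma^{-1} · (x - mu):
  Sigma^{-1} · (x - mu) = (0.5312, -0.3125).
  (x - mu)^T · [Sigma^{-1} · (x - mu)] = (3)·(0.5312) + (-1)·(-0.3125) = 1.9062.

Step 4 — take square root: d = √(1.9062) ≈ 1.3807.

d(x, mu) = √(1.9062) ≈ 1.3807


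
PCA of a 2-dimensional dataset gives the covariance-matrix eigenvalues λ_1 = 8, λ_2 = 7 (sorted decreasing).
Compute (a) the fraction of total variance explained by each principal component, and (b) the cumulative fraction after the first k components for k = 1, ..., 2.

Step 1 — total variance = trace(Sigma) = Σ λ_i = 8 + 7 = 15.

Step 2 — fraction explained by component i = λ_i / Σ λ:
  PC1: 8/15 = 0.5333
  PC2: 7/15 = 0.4667

Step 3 — cumulative fraction after k components = (λ_1 + ... + λ_k) / Σ λ:
  k = 1: 8/15 = 0.5333
  k = 2: (8 + 7)/15 = 15/15 = 1

Summary (fraction, with percent):

explained: PC1 0.5333 (53.33%), PC2 0.4667 (46.67%);  cumulative: 0.5333, 1


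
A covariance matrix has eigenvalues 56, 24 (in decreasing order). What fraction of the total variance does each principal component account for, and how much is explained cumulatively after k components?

Step 1 — total variance = trace(Sigma) = Σ λ_i = 56 + 24 = 80.

Step 2 — fraction explained by component i = λ_i / Σ λ:
  PC1: 56/80 = 0.7
  PC2: 24/80 = 0.3

Step 3 — cumulative fraction after k components = (λ_1 + ... + λ_k) / Σ λ:
  k = 1: 56/80 = 0.7
  k = 2: (56 + 24)/80 = 80/80 = 1

Summary (fraction, with percent):

explained: PC1 0.7 (70%), PC2 0.3 (30%);  cumulative: 0.7, 1


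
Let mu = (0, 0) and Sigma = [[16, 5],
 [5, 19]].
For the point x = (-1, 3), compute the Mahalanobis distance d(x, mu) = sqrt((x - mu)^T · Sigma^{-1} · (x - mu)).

Step 1 — centre the observation: (x - mu) = (-1, 3).

Step 2 — invert Sigma. det(Sigma) = 16·19 - (5)² = 279.
  Sigma^{-1} = (1/det) · [[d, -b], [-b, a]] = [[0.0681, -0.0179],
 [-0.0179, 0.0573]].

Step 3 — form the quadratic (x - mu)^T · Sigma^{-1} · (x - mu):
  Sigma^{-1} · (x - mu) = (-0.1219, 0.19).
  (x - mu)^T · [Sigma^{-1} · (x - mu)] = (-1)·(-0.1219) + (3)·(0.19) = 0.6918.

Step 4 — take square root: d = √(0.6918) ≈ 0.8317.

d(x, mu) = √(0.6918) ≈ 0.8317


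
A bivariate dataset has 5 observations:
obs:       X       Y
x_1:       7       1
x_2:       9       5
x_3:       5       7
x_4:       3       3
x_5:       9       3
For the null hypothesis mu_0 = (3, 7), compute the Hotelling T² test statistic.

Step 1 — sample mean vector:
  mean(X) = (7 + 9 + 5 + 3 + 9) / 5 = 33/5 = 6.6
  mean(Y) = (1 + 5 + 7 + 3 + 3) / 5 = 19/5 = 3.8
  x̄ = (6.6, 3.8),  deviation x̄ - mu_0 = (6.6, 3.8) - (3, 7) = (3.6, -3.2).

Step 2 — sample covariance matrix, S[i,j] = (1/(n-1)) · Σ_k (x_{k,i} - mean_i) · (x_{k,j} - mean_j), divisor n-1 = 4:
  S[X,X] = ((0.4)·(0.4) + (2.4)·(2.4) + (-1.6)·(-1.6) + (-3.6)·(-3.6) + (2.4)·(2.4)) / 4 = 27.2/4 = 6.8
  S[X,Y] = ((0.4)·(-2.8) + (2.4)·(1.2) + (-1.6)·(3.2) + (-3.6)·(-0.8) + (2.4)·(-0.8)) / 4 = -2.4/4 = -0.6
  S[Y,Y] = ((-2.8)·(-2.8) + (1.2)·(1.2) + (3.2)·(3.2) + (-0.8)·(-0.8) + (-0.8)·(-0.8)) / 4 = 20.8/4 = 5.2
  S = [[6.8, -0.6],
 [-0.6, 5.2]].

Step 3 — invert S. det(S) = 6.8·5.2 - (-0.6)² = 35.
  S^{-1} = (1/det) · [[d, -b], [-b, a]] = [[0.1486, 0.0171],
 [0.0171, 0.1943]].

Step 4 — quadratic form (x̄ - mu_0)^T · S^{-1} · (x̄ - mu_0):
  S^{-1} · (x̄ - mu_0) = (0.48, -0.56),
  (x̄ - mu_0)^T · [...] = (3.6)·(0.48) + (-3.2)·(-0.56) = 3.52.

Step 5 — scale by n: T² = 5 · 3.52 = 17.6.

T² ≈ 17.6


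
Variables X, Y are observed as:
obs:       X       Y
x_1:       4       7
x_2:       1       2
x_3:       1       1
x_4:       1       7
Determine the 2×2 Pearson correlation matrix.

Step 1 — column means:
  mean(X) = (4 + 1 + 1 + 1) / 4 = 7/4 = 1.75
  mean(Y) = (7 + 2 + 1 + 7) / 4 = 17/4 = 4.25

Step 2 — sample variances and covariances s[i,j] = (1/(n-1)) · Σ_k (x_{k,i} - mean_i) · (x_{k,j} - mean_j), with n-1 = 3:
  s[X,X] = ((2.25)·(2.25) + (-0.75)·(-0.75) + (-0.75)·(-0.75) + (-0.75)·(-0.75)) / 3 = 6.75/3 = 2.25
  s[X,Y] = ((2.25)·(2.75) + (-0.75)·(-2.25) + (-0.75)·(-3.25) + (-0.75)·(2.75)) / 3 = 8.25/3 = 2.75
  s[Y,Y] = ((2.75)·(2.75) + (-2.25)·(-2.25) + (-3.25)·(-3.25) + (2.75)·(2.75)) / 3 = 30.75/3 = 10.25
  Sample standard deviations s_i = √(s[i,i]):
  s(X) = √(2.25) = 1.5
  s(Y) = √(10.25) = 3.2016

Step 3 — r_{ij} = s_{ij} / (s_i · s_j):
  r[X,X] = 1 (diagonal).
  r[X,Y] = 2.75 / (1.5 · 3.2016) = 2.75 / 4.8023 = 0.5726
  r[Y,Y] = 1 (diagonal).

R is symmetric with unit diagonal. Assembling:

R = [[1, 0.5726],
 [0.5726, 1]]


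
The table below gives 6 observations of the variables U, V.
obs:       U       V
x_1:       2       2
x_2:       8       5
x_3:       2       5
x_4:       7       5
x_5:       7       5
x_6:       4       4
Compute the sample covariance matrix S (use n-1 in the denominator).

Step 1 — column means:
  mean(U) = (2 + 8 + 2 + 7 + 7 + 4) / 6 = 30/6 = 5
  mean(V) = (2 + 5 + 5 + 5 + 5 + 4) / 6 = 26/6 = 4.3333

Step 2 — sample covariance S[i,j] = (1/(n-1)) · Σ_k (x_{k,i} - mean_i) · (x_{k,j} - mean_j), with n-1 = 5.
  S[U,U] = ((-3)·(-3) + (3)·(3) + (-3)·(-3) + (2)·(2) + (2)·(2) + (-1)·(-1)) / 5 = 36/5 = 7.2
  S[U,V] = ((-3)·(-2.3333) + (3)·(0.6667) + (-3)·(0.6667) + (2)·(0.6667) + (2)·(0.6667) + (-1)·(-0.3333)) / 5 = 10/5 = 2
  S[V,V] = ((-2.3333)·(-2.3333) + (0.6667)·(0.6667) + (0.6667)·(0.6667) + (0.6667)·(0.6667) + (0.6667)·(0.6667) + (-0.3333)·(-0.3333)) / 5 = 7.3333/5 = 1.4667

S is symmetric (S[j,i] = S[i,j]). Assembling:

S = [[7.2, 2],
 [2, 1.4667]]


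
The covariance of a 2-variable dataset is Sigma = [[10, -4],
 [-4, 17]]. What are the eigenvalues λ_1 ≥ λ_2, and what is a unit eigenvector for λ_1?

Step 1 — characteristic polynomial of 2×2 Sigma:
  det(Sigma - λI) = λ² - trace · λ + det = 0.
  trace = 10 + 17 = 27, det = 10·17 - (-4)² = 154.
Step 2 — discriminant:
  Δ = trace² - 4·det = 729 - 616 = 113.
Step 3 — eigenvalues:
  λ = (trace ± √Δ)/2 = (27 ± 10.6301)/2,
  λ_1 = 18.8151,  λ_2 = 8.1849.

Step 4 — unit eigenvector for λ_1: solve (Sigma - λ_1 I)v = 0. First row:
  (10 - 18.8151)·v_x + (-4)·v_y = 0, i.e. (-8.8151)·v_x + (-4)·v_y = 0,
  so v ∝ (b, λ_1 - a) = (-4, 8.8151); multiply by -1 so the first entry is positive: u = (4, -8.8151).
  ||u|| = √((4)² + (-8.8151)²) = √(93.7055) ≈ 9.6802,
  v_1 = u/||u|| ≈ (0.4132, -0.9106) (||v_1|| = 1).

λ_1 = 18.8151,  λ_2 = 8.1849;  v_1 ≈ (0.4132, -0.9106)


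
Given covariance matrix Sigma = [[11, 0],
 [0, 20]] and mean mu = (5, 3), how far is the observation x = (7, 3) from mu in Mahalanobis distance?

Step 1 — centre the observation: (x - mu) = (2, 0).

Step 2 — invert Sigma. det(Sigma) = 11·20 - (0)² = 220.
  Sigma^{-1} = (1/det) · [[d, -b], [-b, a]] = [[0.0909, 0],
 [0, 0.05]].

Step 3 — form the quadratic (x - mu)^T · Sigma^{-1} · (x - mu):
  Sigma^{-1} · (x - mu) = (0.1818, 0).
  (x - mu)^T · [Sigma^{-1} · (x - mu)] = (2)·(0.1818) + (0)·(0) = 0.3636.

Step 4 — take square root: d = √(0.3636) ≈ 0.603.

d(x, mu) = √(0.3636) ≈ 0.603


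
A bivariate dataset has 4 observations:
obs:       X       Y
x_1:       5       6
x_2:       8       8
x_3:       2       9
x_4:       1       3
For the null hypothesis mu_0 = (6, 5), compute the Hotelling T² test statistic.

Step 1 — sample mean vector:
  mean(X) = (5 + 8 + 2 + 1) / 4 = 16/4 = 4
  mean(Y) = (6 + 8 + 9 + 3) / 4 = 26/4 = 6.5
  x̄ = (4, 6.5),  deviation x̄ - mu_0 = (4, 6.5) - (6, 5) = (-2, 1.5).

Step 2 — sample covariance matrix, S[i,j] = (1/(n-1)) · Σ_k (x_{k,i} - mean_i) · (x_{k,j} - mean_j), divisor n-1 = 3:
  S[X,X] = ((1)·(1) + (4)·(4) + (-2)·(-2) + (-3)·(-3)) / 3 = 30/3 = 10
  S[X,Y] = ((1)·(-0.5) + (4)·(1.5) + (-2)·(2.5) + (-3)·(-3.5)) / 3 = 11/3 = 3.6667
  S[Y,Y] = ((-0.5)·(-0.5) + (1.5)·(1.5) + (2.5)·(2.5) + (-3.5)·(-3.5)) / 3 = 21/3 = 7
  S = [[10, 3.6667],
 [3.6667, 7]].

Step 3 — invert S. det(S) = 10·7 - (3.6667)² = 56.5556.
  S^{-1} = (1/det) · [[d, -b], [-b, a]] = [[0.1238, -0.0648],
 [-0.0648, 0.1768]].

Step 4 — quadratic form (x̄ - mu_0)^T · S^{-1} · (x̄ - mu_0):
  S^{-1} · (x̄ - mu_0) = (-0.3448, 0.3949),
  (x̄ - mu_0)^T · [...] = (-2)·(-0.3448) + (1.5)·(0.3949) = 1.2819.

Step 5 — scale by n: T² = 4 · 1.2819 = 5.1277.

T² ≈ 5.1277


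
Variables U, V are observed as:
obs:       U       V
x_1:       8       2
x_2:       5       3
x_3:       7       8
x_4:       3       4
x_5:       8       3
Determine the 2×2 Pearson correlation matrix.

Step 1 — column means:
  mean(U) = (8 + 5 + 7 + 3 + 8) / 5 = 31/5 = 6.2
  mean(V) = (2 + 3 + 8 + 4 + 3) / 5 = 20/5 = 4

Step 2 — sample variances and covariances s[i,j] = (1/(n-1)) · Σ_k (x_{k,i} - mean_i) · (x_{k,j} - mean_j), with n-1 = 4:
  s[U,U] = ((1.8)·(1.8) + (-1.2)·(-1.2) + (0.8)·(0.8) + (-3.2)·(-3.2) + (1.8)·(1.8)) / 4 = 18.8/4 = 4.7
  s[U,V] = ((1.8)·(-2) + (-1.2)·(-1) + (0.8)·(4) + (-3.2)·(0) + (1.8)·(-1)) / 4 = -1/4 = -0.25
  s[V,V] = ((-2)·(-2) + (-1)·(-1) + (4)·(4) + (0)·(0) + (-1)·(-1)) / 4 = 22/4 = 5.5
  Sample standard deviations s_i = √(s[i,i]):
  s(U) = √(4.7) = 2.1679
  s(V) = √(5.5) = 2.3452

Step 3 — r_{ij} = s_{ij} / (s_i · s_j):
  r[U,U] = 1 (diagonal).
  r[U,V] = -0.25 / (2.1679 · 2.3452) = -0.25 / 5.0843 = -0.0492
  r[V,V] = 1 (diagonal).

R is symmetric with unit diagonal. Assembling:

R = [[1, -0.0492],
 [-0.0492, 1]]


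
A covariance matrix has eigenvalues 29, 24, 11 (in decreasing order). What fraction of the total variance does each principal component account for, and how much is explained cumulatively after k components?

Step 1 — total variance = trace(Sigma) = Σ λ_i = 29 + 24 + 11 = 64.

Step 2 — fraction explained by component i = λ_i / Σ λ:
  PC1: 29/64 = 0.4531
  PC2: 24/64 = 0.375
  PC3: 11/64 = 0.1719

Step 3 — cumulative fraction after k components = (λ_1 + ... + λ_k) / Σ λ:
  k = 1: 29/64 = 0.4531
  k = 2: (29 + 24)/64 = 53/64 = 0.8281
  k = 3: (29 + 24 + 11)/64 = 64/64 = 1

Summary (fraction, with percent):

explained: PC1 0.4531 (45.31%), PC2 0.375 (37.5%), PC3 0.1719 (17.19%);  cumulative: 0.4531, 0.8281, 1


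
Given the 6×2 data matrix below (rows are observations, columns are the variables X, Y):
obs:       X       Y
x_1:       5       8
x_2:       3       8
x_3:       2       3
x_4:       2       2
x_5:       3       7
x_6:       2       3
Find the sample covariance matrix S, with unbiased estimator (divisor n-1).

Step 1 — column means:
  mean(X) = (5 + 3 + 2 + 2 + 3 + 2) / 6 = 17/6 = 2.8333
  mean(Y) = (8 + 8 + 3 + 2 + 7 + 3) / 6 = 31/6 = 5.1667

Step 2 — sample covariance S[i,j] = (1/(n-1)) · Σ_k (x_{k,i} - mean_i) · (x_{k,j} - mean_j), with n-1 = 5.
  S[X,X] = ((2.1667)·(2.1667) + (0.1667)·(0.1667) + (-0.8333)·(-0.8333) + (-0.8333)·(-0.8333) + (0.1667)·(0.1667) + (-0.8333)·(-0.8333)) / 5 = 6.8333/5 = 1.3667
  S[X,Y] = ((2.1667)·(2.8333) + (0.1667)·(2.8333) + (-0.8333)·(-2.1667) + (-0.8333)·(-3.1667) + (0.1667)·(1.8333) + (-0.8333)·(-2.1667)) / 5 = 13.1667/5 = 2.6333
  S[Y,Y] = ((2.8333)·(2.8333) + (2.8333)·(2.8333) + (-2.1667)·(-2.1667) + (-3.1667)·(-3.1667) + (1.8333)·(1.8333) + (-2.1667)·(-2.1667)) / 5 = 38.8333/5 = 7.7667

S is symmetric (S[j,i] = S[i,j]). Assembling:

S = [[1.3667, 2.6333],
 [2.6333, 7.7667]]
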